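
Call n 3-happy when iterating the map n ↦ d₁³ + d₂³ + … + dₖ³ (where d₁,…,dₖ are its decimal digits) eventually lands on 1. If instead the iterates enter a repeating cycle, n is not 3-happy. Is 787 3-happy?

3-happy

787 → 7³ + 8³ + 7³ = 343 + 512 + 343 = 1198
1198 → 1³ + 1³ + 9³ + 8³ = 1 + 1 + 729 + 512 = 1243
1243 → 1³ + 2³ + 4³ + 3³ = 1 + 8 + 64 + 27 = 100
100 → 1³ + 0³ + 0³ = 1 + 0 + 0 = 1  — reached 1.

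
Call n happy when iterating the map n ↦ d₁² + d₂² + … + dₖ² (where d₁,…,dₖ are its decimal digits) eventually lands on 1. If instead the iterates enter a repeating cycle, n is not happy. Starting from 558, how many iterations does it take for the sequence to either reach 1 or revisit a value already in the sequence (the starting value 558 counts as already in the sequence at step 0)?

558 → 5² + 5² + 8² = 25 + 25 + 64 = 114
114 → 1² + 1² + 4² = 1 + 1 + 16 = 18
18 → 1² + 8² = 1 + 64 = 65
65 → 6² + 5² = 36 + 25 = 61
61 → 6² + 1² = 36 + 1 = 37
37 → 3² + 7² = 9 + 49 = 58
58 → 5² + 8² = 25 + 64 = 89
89 → 8² + 9² = 64 + 81 = 145
145 → 1² + 4² + 5² = 1 + 16 + 25 = 42
42 → 4² + 2² = 16 + 4 = 20
20 → 2² + 0² = 4 + 0 = 4
4 → 4² = 16
16 → 1² + 6² = 1 + 36 = 37  — 37 repeats.
That took 13 steps.

13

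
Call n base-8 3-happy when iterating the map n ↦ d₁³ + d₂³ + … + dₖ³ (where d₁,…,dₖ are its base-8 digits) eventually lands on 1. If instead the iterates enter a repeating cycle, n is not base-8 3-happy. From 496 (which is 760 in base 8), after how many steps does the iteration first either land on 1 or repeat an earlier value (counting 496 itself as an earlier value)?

496 = (7,6,0)_8 → 559
559 = (1,0,5,7)_8 → 469
469 = (7,2,5)_8 → 476
476 = (7,3,4)_8 → 434
434 = (6,6,2)_8 → 440
440 = (6,7,0)_8 → 559  — 559 repeats.
That took 6 steps.

6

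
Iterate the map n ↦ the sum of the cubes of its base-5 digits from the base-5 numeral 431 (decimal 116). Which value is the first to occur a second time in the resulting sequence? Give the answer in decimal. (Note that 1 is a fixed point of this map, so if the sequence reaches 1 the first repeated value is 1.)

116 = (4,3,1)_5 → 4³ + 3³ + 1³ = 92
92 = (3,3,2)_5 → 3³ + 3³ + 2³ = 62
62 = (2,2,2)_5 → 2³ + 2³ + 2³ = 24
24 = (4,4)_5 → 4³ + 4³ = 128
128 = (1,0,0,3)_5 → 1³ + 0³ + 0³ + 3³ = 28
28 = (1,0,3)_5 → 1³ + 0³ + 3³ = 28  — 28 already appeared earlier.

28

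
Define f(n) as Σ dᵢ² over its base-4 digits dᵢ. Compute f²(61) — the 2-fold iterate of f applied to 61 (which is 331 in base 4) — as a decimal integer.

10

61 = (3,3,1)_4 → 3² + 3² + 1² = 9 + 9 + 1 = 19
19 = (1,0,3)_4 → 1² + 0² + 3² = 1 + 0 + 9 = 10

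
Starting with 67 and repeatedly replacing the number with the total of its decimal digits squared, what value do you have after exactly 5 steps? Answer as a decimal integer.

20

67 → 6² + 7² = 36 + 49 = 85
85 → 8² + 5² = 64 + 25 = 89
89 → 8² + 9² = 64 + 81 = 145
145 → 1² + 4² + 5² = 1 + 16 + 25 = 42
42 → 4² + 2² = 16 + 4 = 20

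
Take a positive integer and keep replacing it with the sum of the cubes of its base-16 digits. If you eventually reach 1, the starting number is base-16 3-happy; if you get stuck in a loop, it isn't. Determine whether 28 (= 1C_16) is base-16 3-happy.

not base-16 3-happy

28 = (1,12)_16 → 1³ + 12³ = 1729
1729 = (6,12,1)_16 → 6³ + 12³ + 1³ = 1945
1945 = (7,9,9)_16 → 7³ + 9³ + 9³ = 1801
1801 = (7,0,9)_16 → 7³ + 0³ + 9³ = 1072
1072 = (4,3,0)_16 → 4³ + 3³ + 0³ = 91
91 = (5,11)_16 → 5³ + 11³ = 1456
1456 = (5,11,0)_16 → 5³ + 11³ + 0³ = 1456  — 1456 already seen; the sequence cycles without reaching 1.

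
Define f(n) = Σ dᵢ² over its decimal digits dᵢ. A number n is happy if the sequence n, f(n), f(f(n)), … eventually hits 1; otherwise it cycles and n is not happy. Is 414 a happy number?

414 → 4² + 1² + 4² = 16 + 1 + 16 = 33
33 → 3² + 3² = 9 + 9 = 18
18 → 1² + 8² = 1 + 64 = 65
65 → 6² + 5² = 36 + 25 = 61
61 → 6² + 1² = 36 + 1 = 37
37 → 3² + 7² = 9 + 49 = 58
58 → 5² + 8² = 25 + 64 = 89
89 → 8² + 9² = 64 + 81 = 145
145 → 1² + 4² + 5² = 1 + 16 + 25 = 42
42 → 4² + 2² = 16 + 4 = 20
20 → 2² + 0² = 4 + 0 = 4
4 → 4² = 16
16 → 1² + 6² = 1 + 36 = 37  — 37 already seen; the sequence cycles without reaching 1.

not happy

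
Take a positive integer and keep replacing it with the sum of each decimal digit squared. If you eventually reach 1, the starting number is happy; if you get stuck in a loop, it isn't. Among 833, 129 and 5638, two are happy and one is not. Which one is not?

833: 833 → 82 → 68 → 100 → 1  — reaches 1 (happy)
129: 129 → 86 → 100 → 1  — reaches 1 (happy)
5638: 5638 → 134 → 26 → 40 → 16 → 37 → 58 → 89 → 145 → 42 → 20 → 4 → 16  — repeats 16 (not happy)

5638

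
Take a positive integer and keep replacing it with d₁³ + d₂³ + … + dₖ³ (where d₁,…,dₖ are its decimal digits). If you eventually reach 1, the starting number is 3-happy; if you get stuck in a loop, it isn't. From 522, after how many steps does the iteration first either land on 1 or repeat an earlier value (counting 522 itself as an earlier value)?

9

522 → 5³ + 2³ + 2³ = 141
141 → 1³ + 4³ + 1³ = 66
66 → 6³ + 6³ = 432
432 → 4³ + 3³ + 2³ = 99
99 → 9³ + 9³ = 1458
1458 → 1³ + 4³ + 5³ + 8³ = 702
702 → 7³ + 0³ + 2³ = 351
351 → 3³ + 5³ + 1³ = 153
153 → 1³ + 5³ + 3³ = 153  — 153 repeats.
That took 9 steps.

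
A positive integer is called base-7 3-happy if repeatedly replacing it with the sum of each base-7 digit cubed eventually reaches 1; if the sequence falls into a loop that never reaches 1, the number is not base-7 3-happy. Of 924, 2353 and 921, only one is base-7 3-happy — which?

924: 924 → 288 → 342 → 648 → 282 → 258 → 342  — repeats 342 (not base-7 3-happy)
2353: 2353 → 433 → 343 → 1  — reaches 1 (base-7 3-happy)
921: 921 → 261 → 141 → 225 → 129 → 99 → 9 → 9  — repeats 9 (not base-7 3-happy)

2353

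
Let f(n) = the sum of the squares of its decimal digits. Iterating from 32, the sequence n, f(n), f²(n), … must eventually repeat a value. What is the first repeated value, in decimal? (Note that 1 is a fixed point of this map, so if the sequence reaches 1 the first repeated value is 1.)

1

32 → 3² + 2² = 13
13 → 1² + 3² = 10
10 → 1² + 0² = 1  — reached the fixed point 1.
1 → 1, so 1 is the first repeated value.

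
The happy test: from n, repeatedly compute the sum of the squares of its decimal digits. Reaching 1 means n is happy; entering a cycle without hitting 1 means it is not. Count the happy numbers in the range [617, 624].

617: 617 → 86 → 100 → 1  — happy
618: 618 → 101 → 2 → 4 → 16 → 37 → 58 → 89 → 145 → 42 → 20 → 4  — not happy
619: 619 → 118 → 66 → 72 → 53 → 34 → 25 → 29 → 85 → 89 → 145 → 42 → 20 → 4 → 16 → 37 → 58 → 89  — not happy
620: 620 → 40 → 16 → 37 → 58 → 89 → 145 → 42 → 20 → 4 → 16  — not happy
621: 621 → 41 → 17 → 50 → 25 → 29 → 85 → 89 → 145 → 42 → 20 → 4 → 16 → 37 → 58 → 89  — not happy
622: 622 → 44 → 32 → 13 → 10 → 1  — happy
623: 623 → 49 → 97 → 130 → 10 → 1  — happy
624: 624 → 56 → 61 → 37 → 58 → 89 → 145 → 42 → 20 → 4 → 16 → 37  — not happy
happy: 617, 622, 623

3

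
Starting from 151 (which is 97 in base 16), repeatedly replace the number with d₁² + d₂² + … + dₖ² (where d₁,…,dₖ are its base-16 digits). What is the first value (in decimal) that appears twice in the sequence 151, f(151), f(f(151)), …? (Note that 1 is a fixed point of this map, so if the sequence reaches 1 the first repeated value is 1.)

151 = (9,7)_16 → 9² + 7² = 81 + 49 = 130
130 = (8,2)_16 → 8² + 2² = 64 + 4 = 68
68 = (4,4)_16 → 4² + 4² = 16 + 16 = 32
32 = (2,0)_16 → 2² + 0² = 4 + 0 = 4
4 = (4)_16 → 4² = 16
16 = (1,0)_16 → 1² + 0² = 1 + 0 = 1  — reached the fixed point 1.
1 → 1, so 1 is the first repeated value.

1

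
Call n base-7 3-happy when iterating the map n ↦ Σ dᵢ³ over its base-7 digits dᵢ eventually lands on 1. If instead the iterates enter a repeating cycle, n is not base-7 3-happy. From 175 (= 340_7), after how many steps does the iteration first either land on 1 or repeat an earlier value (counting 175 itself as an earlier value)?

175 = (3,4,0)_7 → 3³ + 4³ + 0³ = 91
91 = (1,6,0)_7 → 1³ + 6³ + 0³ = 217
217 = (4,3,0)_7 → 4³ + 3³ + 0³ = 91  — 91 repeats.
That took 3 steps.

3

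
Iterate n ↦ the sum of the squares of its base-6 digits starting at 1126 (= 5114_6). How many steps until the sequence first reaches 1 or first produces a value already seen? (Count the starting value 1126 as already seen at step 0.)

13

1126 = (5,1,1,4)_6 → 5² + 1² + 1² + 4² = 25 + 1 + 1 + 16 = 43
43 = (1,1,1)_6 → 1² + 1² + 1² = 1 + 1 + 1 = 3
3 = (3)_6 → 3² = 9
9 = (1,3)_6 → 1² + 3² = 1 + 9 = 10
10 = (1,4)_6 → 1² + 4² = 1 + 16 = 17
17 = (2,5)_6 → 2² + 5² = 4 + 25 = 29
29 = (4,5)_6 → 4² + 5² = 16 + 25 = 41
41 = (1,0,5)_6 → 1² + 0² + 5² = 1 + 0 + 25 = 26
26 = (4,2)_6 → 4² + 2² = 16 + 4 = 20
20 = (3,2)_6 → 3² + 2² = 9 + 4 = 13
13 = (2,1)_6 → 2² + 1² = 4 + 1 = 5
5 = (5)_6 → 5² = 25
25 = (4,1)_6 → 4² + 1² = 16 + 1 = 17  — 17 repeats.
That took 13 steps.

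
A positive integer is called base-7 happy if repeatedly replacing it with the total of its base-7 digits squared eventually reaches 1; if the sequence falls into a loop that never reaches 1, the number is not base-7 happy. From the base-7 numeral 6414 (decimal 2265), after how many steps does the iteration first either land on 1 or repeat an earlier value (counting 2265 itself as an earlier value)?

6

2265 = (6,4,1,4)_7 → 6² + 4² + 1² + 4² = 69
69 = (1,2,6)_7 → 1² + 2² + 6² = 41
41 = (5,6)_7 → 5² + 6² = 61
61 = (1,1,5)_7 → 1² + 1² + 5² = 27
27 = (3,6)_7 → 3² + 6² = 45
45 = (6,3)_7 → 6² + 3² = 45  — 45 repeats.
That took 6 steps.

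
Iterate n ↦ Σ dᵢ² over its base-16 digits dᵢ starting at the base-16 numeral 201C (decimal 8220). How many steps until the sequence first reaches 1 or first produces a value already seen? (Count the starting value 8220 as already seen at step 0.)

8220 = (2,0,1,12)_16 → 149
149 = (9,5)_16 → 106
106 = (6,10)_16 → 136
136 = (8,8)_16 → 128
128 = (8,0)_16 → 64
64 = (4,0)_16 → 16
16 = (1,0)_16 → 1  — reached 1.
That took 7 steps.

7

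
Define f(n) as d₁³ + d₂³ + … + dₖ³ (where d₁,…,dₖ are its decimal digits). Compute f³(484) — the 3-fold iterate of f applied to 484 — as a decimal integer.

484 → 4³ + 8³ + 4³ = 64 + 512 + 64 = 640
640 → 6³ + 4³ + 0³ = 216 + 64 + 0 = 280
280 → 2³ + 8³ + 0³ = 8 + 512 + 0 = 520

520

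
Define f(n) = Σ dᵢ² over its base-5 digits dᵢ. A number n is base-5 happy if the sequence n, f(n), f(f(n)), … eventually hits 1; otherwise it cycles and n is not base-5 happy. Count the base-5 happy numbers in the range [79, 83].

3

79: 79 → 25 → 1  — base-5 happy
80: 80 → 10 → 4 → 16 → 10  — not base-5 happy
81: 81 → 11 → 5 → 1  — base-5 happy
82: 82 → 14 → 20 → 16 → 10 → 4 → 16  — not base-5 happy
83: 83 → 19 → 25 → 1  — base-5 happy
base-5 happy: 79, 81, 83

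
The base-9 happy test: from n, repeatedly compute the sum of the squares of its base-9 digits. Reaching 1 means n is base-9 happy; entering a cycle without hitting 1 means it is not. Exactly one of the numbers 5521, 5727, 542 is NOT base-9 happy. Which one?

5521: 5521 → 91 → 3 → 9 → 1  — reaches 1 (base-9 happy)
5727: 5727 → 143 → 101 → 9 → 1  — reaches 1 (base-9 happy)
542: 542 → 76 → 80 → 128 → 30 → 18 → 4 → 16 → 50 → 50  — repeats 50 (not base-9 happy)

542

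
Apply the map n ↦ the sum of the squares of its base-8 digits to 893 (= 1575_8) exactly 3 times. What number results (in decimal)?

893 = (1,5,7,5)_8 → 1² + 5² + 7² + 5² = 100
100 = (1,4,4)_8 → 1² + 4² + 4² = 33
33 = (4,1)_8 → 4² + 1² = 17

17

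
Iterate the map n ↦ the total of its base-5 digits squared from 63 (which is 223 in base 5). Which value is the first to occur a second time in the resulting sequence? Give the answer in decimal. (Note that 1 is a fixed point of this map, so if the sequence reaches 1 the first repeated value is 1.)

13

63 = (2,2,3)_5 → 2² + 2² + 3² = 17
17 = (3,2)_5 → 3² + 2² = 13
13 = (2,3)_5 → 2² + 3² = 13  — 13 already appeared earlier.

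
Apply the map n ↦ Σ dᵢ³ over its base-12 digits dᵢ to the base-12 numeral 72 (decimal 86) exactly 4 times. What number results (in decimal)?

341

86 = (7,2)_12 → 7³ + 2³ = 351
351 = (2,5,3)_12 → 2³ + 5³ + 3³ = 160
160 = (1,1,4)_12 → 1³ + 1³ + 4³ = 66
66 = (5,6)_12 → 5³ + 6³ = 341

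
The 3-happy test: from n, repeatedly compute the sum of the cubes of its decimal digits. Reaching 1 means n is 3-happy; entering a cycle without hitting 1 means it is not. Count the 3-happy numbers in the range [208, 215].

208: 208 → 520 → 133 → 55 → 250 → 133  (repeats 133)
209: 209 → 737 → 713 → 371 → 371  (repeats 371)
210: 210 → 9 → 729 → 1080 → 513 → 153 → 153  (repeats 153)
211: 211 → 10 → 1  (reaches 1)
212: 212 → 17 → 344 → 155 → 251 → 134 → 92 → 737 → 713 → 371 → 371  (repeats 371)
213: 213 → 36 → 243 → 99 → 1458 → 702 → 351 → 153 → 153  (repeats 153)
214: 214 → 73 → 370 → 370  (repeats 370)
215: 215 → 134 → 92 → 737 → 713 → 371 → 371  (repeats 371)
3-happy: 211

1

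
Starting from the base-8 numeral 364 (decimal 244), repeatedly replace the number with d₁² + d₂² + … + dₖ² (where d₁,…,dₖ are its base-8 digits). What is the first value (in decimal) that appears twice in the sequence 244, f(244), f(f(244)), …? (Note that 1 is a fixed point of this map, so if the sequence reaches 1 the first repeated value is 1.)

244 = (3,6,4)_8 → 61
61 = (7,5)_8 → 74
74 = (1,1,2)_8 → 6
6 = (6)_8 → 36
36 = (4,4)_8 → 32
32 = (4,0)_8 → 16
16 = (2,0)_8 → 4
4 = (4)_8 → 16  — 16 already appeared earlier.

16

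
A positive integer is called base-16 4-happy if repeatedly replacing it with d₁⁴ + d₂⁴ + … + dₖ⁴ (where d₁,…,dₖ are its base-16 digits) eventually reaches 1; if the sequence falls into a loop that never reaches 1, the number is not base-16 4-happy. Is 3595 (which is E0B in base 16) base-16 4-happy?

3595 = (14,0,11)_16 → 14⁴ + 0⁴ + 11⁴ = 38416 + 0 + 14641 = 53057
53057 = (12,15,4,1)_16 → 12⁴ + 15⁴ + 4⁴ + 1⁴ = 20736 + 50625 + 256 + 1 = 71618
71618 = (1,1,7,12,2)_16 → 1⁴ + 1⁴ + 7⁴ + 12⁴ + 2⁴ = 1 + 1 + 2401 + 20736 + 16 = 23155
23155 = (5,10,7,3)_16 → 5⁴ + 10⁴ + 7⁴ + 3⁴ = 625 + 10000 + 2401 + 81 = 13107
13107 = (3,3,3,3)_16 → 3⁴ + 3⁴ + 3⁴ + 3⁴ = 81 + 81 + 81 + 81 = 324
324 = (1,4,4)_16 → 1⁴ + 4⁴ + 4⁴ = 1 + 256 + 256 = 513
513 = (2,0,1)_16 → 2⁴ + 0⁴ + 1⁴ = 16 + 0 + 1 = 17
17 = (1,1)_16 → 1⁴ + 1⁴ = 1 + 1 = 2
2 = (2)_16 → 2⁴ = 16
16 = (1,0)_16 → 1⁴ + 0⁴ = 1 + 0 = 1  — reached 1.

base-16 4-happy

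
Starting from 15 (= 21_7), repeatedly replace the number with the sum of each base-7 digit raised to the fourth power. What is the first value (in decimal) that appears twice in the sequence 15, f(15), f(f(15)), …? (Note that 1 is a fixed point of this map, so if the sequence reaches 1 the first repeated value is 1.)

15 = (2,1)_7 → 2⁴ + 1⁴ = 17
17 = (2,3)_7 → 2⁴ + 3⁴ = 97
97 = (1,6,6)_7 → 1⁴ + 6⁴ + 6⁴ = 2593
2593 = (1,0,3,6,3)_7 → 1⁴ + 0⁴ + 3⁴ + 6⁴ + 3⁴ = 1459
1459 = (4,1,5,3)_7 → 4⁴ + 1⁴ + 5⁴ + 3⁴ = 963
963 = (2,5,4,4)_7 → 2⁴ + 5⁴ + 4⁴ + 4⁴ = 1153
1153 = (3,2,3,5)_7 → 3⁴ + 2⁴ + 3⁴ + 5⁴ = 803
803 = (2,2,2,5)_7 → 2⁴ + 2⁴ + 2⁴ + 5⁴ = 673
673 = (1,6,5,1)_7 → 1⁴ + 6⁴ + 5⁴ + 1⁴ = 1923
1923 = (5,4,1,5)_7 → 5⁴ + 4⁴ + 1⁴ + 5⁴ = 1507
1507 = (4,2,5,2)_7 → 4⁴ + 2⁴ + 5⁴ + 2⁴ = 913
913 = (2,4,4,3)_7 → 2⁴ + 4⁴ + 4⁴ + 3⁴ = 609
609 = (1,5,3,0)_7 → 1⁴ + 5⁴ + 3⁴ + 0⁴ = 707
707 = (2,0,3,0)_7 → 2⁴ + 0⁴ + 3⁴ + 0⁴ = 97  — 97 already appeared earlier.

97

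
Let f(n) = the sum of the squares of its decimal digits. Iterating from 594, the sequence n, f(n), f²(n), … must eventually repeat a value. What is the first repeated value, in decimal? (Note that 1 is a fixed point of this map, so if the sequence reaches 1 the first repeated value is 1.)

594 → 5² + 9² + 4² = 122
122 → 1² + 2² + 2² = 9
9 → 9² = 81
81 → 8² + 1² = 65
65 → 6² + 5² = 61
61 → 6² + 1² = 37
37 → 3² + 7² = 58
58 → 5² + 8² = 89
89 → 8² + 9² = 145
145 → 1² + 4² + 5² = 42
42 → 4² + 2² = 20
20 → 2² + 0² = 4
4 → 4² = 16
16 → 1² + 6² = 37  — 37 already appeared earlier.

37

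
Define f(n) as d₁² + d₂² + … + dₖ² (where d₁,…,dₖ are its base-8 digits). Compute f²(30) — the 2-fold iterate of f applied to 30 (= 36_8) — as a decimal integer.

50

30 = (3,6)_8 → 3² + 6² = 9 + 36 = 45
45 = (5,5)_8 → 5² + 5² = 25 + 25 = 50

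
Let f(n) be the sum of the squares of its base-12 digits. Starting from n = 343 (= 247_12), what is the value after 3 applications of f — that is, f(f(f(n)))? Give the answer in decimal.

164

343 = (2,4,7)_12 → 2² + 4² + 7² = 69
69 = (5,9)_12 → 5² + 9² = 106
106 = (8,10)_12 → 8² + 10² = 164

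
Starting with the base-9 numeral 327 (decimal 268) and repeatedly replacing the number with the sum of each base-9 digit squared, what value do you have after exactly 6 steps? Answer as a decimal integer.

268 = (3,2,7)_9 → 3² + 2² + 7² = 62
62 = (6,8)_9 → 6² + 8² = 100
100 = (1,2,1)_9 → 1² + 2² + 1² = 6
6 = (6)_9 → 6² = 36
36 = (4,0)_9 → 4² + 0² = 16
16 = (1,7)_9 → 1² + 7² = 50

50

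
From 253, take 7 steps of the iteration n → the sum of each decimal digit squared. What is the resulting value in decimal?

20

253 → 2² + 5² + 3² = 4 + 25 + 9 = 38
38 → 3² + 8² = 9 + 64 = 73
73 → 7² + 3² = 49 + 9 = 58
58 → 5² + 8² = 25 + 64 = 89
89 → 8² + 9² = 64 + 81 = 145
145 → 1² + 4² + 5² = 1 + 16 + 25 = 42
42 → 4² + 2² = 16 + 4 = 20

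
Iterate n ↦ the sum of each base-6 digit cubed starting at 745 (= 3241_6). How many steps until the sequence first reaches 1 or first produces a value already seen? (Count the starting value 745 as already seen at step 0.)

745 = (3,2,4,1)_6 → 3³ + 2³ + 4³ + 1³ = 27 + 8 + 64 + 1 = 100
100 = (2,4,4)_6 → 2³ + 4³ + 4³ = 8 + 64 + 64 = 136
136 = (3,4,4)_6 → 3³ + 4³ + 4³ = 27 + 64 + 64 = 155
155 = (4,1,5)_6 → 4³ + 1³ + 5³ = 64 + 1 + 125 = 190
190 = (5,1,4)_6 → 5³ + 1³ + 4³ = 125 + 1 + 64 = 190  — 190 repeats.
That took 5 steps.

5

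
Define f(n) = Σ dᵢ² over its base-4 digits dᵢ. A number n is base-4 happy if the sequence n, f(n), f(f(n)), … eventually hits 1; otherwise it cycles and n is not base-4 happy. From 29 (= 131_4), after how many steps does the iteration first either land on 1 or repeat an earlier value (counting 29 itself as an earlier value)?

29 = (1,3,1)_4 → 1² + 3² + 1² = 11
11 = (2,3)_4 → 2² + 3² = 13
13 = (3,1)_4 → 3² + 1² = 10
10 = (2,2)_4 → 2² + 2² = 8
8 = (2,0)_4 → 2² + 0² = 4
4 = (1,0)_4 → 1² + 0² = 1  — reached 1.
That took 6 steps.

6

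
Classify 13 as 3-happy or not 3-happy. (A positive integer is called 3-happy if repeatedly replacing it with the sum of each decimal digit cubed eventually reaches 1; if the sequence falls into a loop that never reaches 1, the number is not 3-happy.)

13 → 1³ + 3³ = 28
28 → 2³ + 8³ = 520
520 → 5³ + 2³ + 0³ = 133
133 → 1³ + 3³ + 3³ = 55
55 → 5³ + 5³ = 250
250 → 2³ + 5³ + 0³ = 133  — 133 already seen; the sequence cycles without reaching 1.

not 3-happy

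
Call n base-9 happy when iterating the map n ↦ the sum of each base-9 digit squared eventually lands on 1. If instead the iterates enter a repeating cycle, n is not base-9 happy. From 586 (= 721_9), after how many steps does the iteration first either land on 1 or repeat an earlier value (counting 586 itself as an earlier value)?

586 = (7,2,1)_9 → 7² + 2² + 1² = 49 + 4 + 1 = 54
54 = (6,0)_9 → 6² + 0² = 36 + 0 = 36
36 = (4,0)_9 → 4² + 0² = 16 + 0 = 16
16 = (1,7)_9 → 1² + 7² = 1 + 49 = 50
50 = (5,5)_9 → 5² + 5² = 25 + 25 = 50  — 50 repeats.
That took 5 steps.

5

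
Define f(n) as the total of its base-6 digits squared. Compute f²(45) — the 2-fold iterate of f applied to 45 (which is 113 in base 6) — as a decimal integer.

45 = (1,1,3)_6 → 1² + 1² + 3² = 1 + 1 + 9 = 11
11 = (1,5)_6 → 1² + 5² = 1 + 25 = 26

26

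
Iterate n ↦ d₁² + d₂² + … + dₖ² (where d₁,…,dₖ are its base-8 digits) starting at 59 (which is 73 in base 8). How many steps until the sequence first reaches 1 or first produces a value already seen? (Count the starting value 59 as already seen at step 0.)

59 = (7,3)_8 → 7² + 3² = 49 + 9 = 58
58 = (7,2)_8 → 7² + 2² = 49 + 4 = 53
53 = (6,5)_8 → 6² + 5² = 36 + 25 = 61
61 = (7,5)_8 → 7² + 5² = 49 + 25 = 74
74 = (1,1,2)_8 → 1² + 1² + 2² = 1 + 1 + 4 = 6
6 = (6)_8 → 6² = 36
36 = (4,4)_8 → 4² + 4² = 16 + 16 = 32
32 = (4,0)_8 → 4² + 0² = 16 + 0 = 16
16 = (2,0)_8 → 2² + 0² = 4 + 0 = 4
4 = (4)_8 → 4² = 16  — 16 repeats.
That took 10 steps.

10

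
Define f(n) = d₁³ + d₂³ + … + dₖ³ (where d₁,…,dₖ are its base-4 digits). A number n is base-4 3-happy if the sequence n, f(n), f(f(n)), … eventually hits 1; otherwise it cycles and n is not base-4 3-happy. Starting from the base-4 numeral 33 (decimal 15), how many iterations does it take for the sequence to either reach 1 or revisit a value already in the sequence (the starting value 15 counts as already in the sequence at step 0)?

15 = (3,3)_4 → 3³ + 3³ = 54
54 = (3,1,2)_4 → 3³ + 1³ + 2³ = 36
36 = (2,1,0)_4 → 2³ + 1³ + 0³ = 9
9 = (2,1)_4 → 2³ + 1³ = 9  — 9 repeats.
That took 4 steps.

4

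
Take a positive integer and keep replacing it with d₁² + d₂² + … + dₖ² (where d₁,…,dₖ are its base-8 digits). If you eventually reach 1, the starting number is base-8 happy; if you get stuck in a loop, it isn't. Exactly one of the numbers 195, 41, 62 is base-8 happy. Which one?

195

195: 195 → 18 → 8 → 1  — reaches 1 (base-8 happy)
41: 41 → 26 → 13 → 26  — repeats 26 (not base-8 happy)
62: 62 → 85 → 30 → 45 → 50 → 40 → 25 → 10 → 5 → 25  — repeats 25 (not base-8 happy)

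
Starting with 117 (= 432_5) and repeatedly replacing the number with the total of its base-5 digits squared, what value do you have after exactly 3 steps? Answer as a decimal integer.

117 = (4,3,2)_5 → 4² + 3² + 2² = 29
29 = (1,0,4)_5 → 1² + 0² + 4² = 17
17 = (3,2)_5 → 3² + 2² = 13

13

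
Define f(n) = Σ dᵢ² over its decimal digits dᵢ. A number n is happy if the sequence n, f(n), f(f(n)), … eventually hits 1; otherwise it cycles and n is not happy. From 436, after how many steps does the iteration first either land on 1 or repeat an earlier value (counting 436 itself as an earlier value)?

10

436 → 4² + 3² + 6² = 61
61 → 6² + 1² = 37
37 → 3² + 7² = 58
58 → 5² + 8² = 89
89 → 8² + 9² = 145
145 → 1² + 4² + 5² = 42
42 → 4² + 2² = 20
20 → 2² + 0² = 4
4 → 4² = 16
16 → 1² + 6² = 37  — 37 repeats.
That took 10 steps.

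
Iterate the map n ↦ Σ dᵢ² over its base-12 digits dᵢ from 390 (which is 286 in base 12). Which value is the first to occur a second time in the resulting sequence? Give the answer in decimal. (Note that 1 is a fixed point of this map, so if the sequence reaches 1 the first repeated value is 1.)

390 = (2,8,6)_12 → 2² + 8² + 6² = 4 + 64 + 36 = 104
104 = (8,8)_12 → 8² + 8² = 64 + 64 = 128
128 = (10,8)_12 → 10² + 8² = 100 + 64 = 164
164 = (1,1,8)_12 → 1² + 1² + 8² = 1 + 1 + 64 = 66
66 = (5,6)_12 → 5² + 6² = 25 + 36 = 61
61 = (5,1)_12 → 5² + 1² = 25 + 1 = 26
26 = (2,2)_12 → 2² + 2² = 4 + 4 = 8
8 = (8)_12 → 8² = 64
64 = (5,4)_12 → 5² + 4² = 25 + 16 = 41
41 = (3,5)_12 → 3² + 5² = 9 + 25 = 34
34 = (2,10)_12 → 2² + 10² = 4 + 100 = 104  — 104 already appeared earlier.

104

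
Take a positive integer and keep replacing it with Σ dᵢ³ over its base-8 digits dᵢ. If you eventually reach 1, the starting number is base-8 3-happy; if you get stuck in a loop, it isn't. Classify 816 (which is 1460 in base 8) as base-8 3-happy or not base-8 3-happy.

816 = (1,4,6,0)_8 → 1³ + 4³ + 6³ + 0³ = 281
281 = (4,3,1)_8 → 4³ + 3³ + 1³ = 92
92 = (1,3,4)_8 → 1³ + 3³ + 4³ = 92  — 92 already seen; the sequence cycles without reaching 1.

not base-8 3-happy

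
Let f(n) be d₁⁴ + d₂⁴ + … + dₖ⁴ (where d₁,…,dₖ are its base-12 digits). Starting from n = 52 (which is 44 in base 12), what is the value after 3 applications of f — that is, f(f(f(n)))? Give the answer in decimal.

52 = (4,4)_12 → 4⁴ + 4⁴ = 256 + 256 = 512
512 = (3,6,8)_12 → 3⁴ + 6⁴ + 8⁴ = 81 + 1296 + 4096 = 5473
5473 = (3,2,0,1)_12 → 3⁴ + 2⁴ + 0⁴ + 1⁴ = 81 + 16 + 0 + 1 = 98

98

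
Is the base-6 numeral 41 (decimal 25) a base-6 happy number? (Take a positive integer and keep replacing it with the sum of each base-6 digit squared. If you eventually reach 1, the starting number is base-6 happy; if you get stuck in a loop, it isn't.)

25 = (4,1)_6 → 4² + 1² = 16 + 1 = 17
17 = (2,5)_6 → 2² + 5² = 4 + 25 = 29
29 = (4,5)_6 → 4² + 5² = 16 + 25 = 41
41 = (1,0,5)_6 → 1² + 0² + 5² = 1 + 0 + 25 = 26
26 = (4,2)_6 → 4² + 2² = 16 + 4 = 20
20 = (3,2)_6 → 3² + 2² = 9 + 4 = 13
13 = (2,1)_6 → 2² + 1² = 4 + 1 = 5
5 = (5)_6 → 5² = 25  — 25 already seen; the sequence cycles without reaching 1.

not base-6 happy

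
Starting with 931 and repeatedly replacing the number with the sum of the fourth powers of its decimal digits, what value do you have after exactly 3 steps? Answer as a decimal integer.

931 → 6643
6643 → 2929
2929 → 13154

13154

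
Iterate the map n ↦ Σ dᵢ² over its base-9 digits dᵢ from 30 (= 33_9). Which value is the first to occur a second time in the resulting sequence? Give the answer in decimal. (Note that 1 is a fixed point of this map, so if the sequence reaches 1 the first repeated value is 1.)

30 = (3,3)_9 → 3² + 3² = 18
18 = (2,0)_9 → 2² + 0² = 4
4 = (4)_9 → 4² = 16
16 = (1,7)_9 → 1² + 7² = 50
50 = (5,5)_9 → 5² + 5² = 50  — 50 already appeared earlier.

50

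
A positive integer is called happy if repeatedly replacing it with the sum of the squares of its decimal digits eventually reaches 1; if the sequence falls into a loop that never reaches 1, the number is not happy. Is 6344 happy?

6344 → 6² + 3² + 4² + 4² = 77
77 → 7² + 7² = 98
98 → 9² + 8² = 145
145 → 1² + 4² + 5² = 42
42 → 4² + 2² = 20
20 → 2² + 0² = 4
4 → 4² = 16
16 → 1² + 6² = 37
37 → 3² + 7² = 58
58 → 5² + 8² = 89
89 → 8² + 9² = 145  — 145 already seen; the sequence cycles without reaching 1.

not happy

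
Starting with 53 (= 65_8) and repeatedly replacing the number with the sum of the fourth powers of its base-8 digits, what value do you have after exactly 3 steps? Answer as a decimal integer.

53 = (6,5)_8 → 6⁴ + 5⁴ = 1296 + 625 = 1921
1921 = (3,6,0,1)_8 → 3⁴ + 6⁴ + 0⁴ + 1⁴ = 81 + 1296 + 0 + 1 = 1378
1378 = (2,5,4,2)_8 → 2⁴ + 5⁴ + 4⁴ + 2⁴ = 16 + 625 + 256 + 16 = 913

913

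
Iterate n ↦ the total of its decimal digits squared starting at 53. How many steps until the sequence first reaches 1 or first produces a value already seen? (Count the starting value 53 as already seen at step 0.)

13

53 → 5² + 3² = 25 + 9 = 34
34 → 3² + 4² = 9 + 16 = 25
25 → 2² + 5² = 4 + 25 = 29
29 → 2² + 9² = 4 + 81 = 85
85 → 8² + 5² = 64 + 25 = 89
89 → 8² + 9² = 64 + 81 = 145
145 → 1² + 4² + 5² = 1 + 16 + 25 = 42
42 → 4² + 2² = 16 + 4 = 20
20 → 2² + 0² = 4 + 0 = 4
4 → 4² = 16
16 → 1² + 6² = 1 + 36 = 37
37 → 3² + 7² = 9 + 49 = 58
58 → 5² + 8² = 25 + 64 = 89  — 89 repeats.
That took 13 steps.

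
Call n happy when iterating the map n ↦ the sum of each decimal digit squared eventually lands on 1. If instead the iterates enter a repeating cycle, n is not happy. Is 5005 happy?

not happy

5005 → 5² + 0² + 0² + 5² = 25 + 0 + 0 + 25 = 50
50 → 5² + 0² = 25 + 0 = 25
25 → 2² + 5² = 4 + 25 = 29
29 → 2² + 9² = 4 + 81 = 85
85 → 8² + 5² = 64 + 25 = 89
89 → 8² + 9² = 64 + 81 = 145
145 → 1² + 4² + 5² = 1 + 16 + 25 = 42
42 → 4² + 2² = 16 + 4 = 20
20 → 2² + 0² = 4 + 0 = 4
4 → 4² = 16
16 → 1² + 6² = 1 + 36 = 37
37 → 3² + 7² = 9 + 49 = 58
58 → 5² + 8² = 25 + 64 = 89  — 89 already seen; the sequence cycles without reaching 1.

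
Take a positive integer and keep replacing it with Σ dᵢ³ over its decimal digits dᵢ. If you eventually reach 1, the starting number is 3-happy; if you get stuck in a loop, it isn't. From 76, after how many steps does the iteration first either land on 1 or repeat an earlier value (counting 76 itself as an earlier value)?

76 → 559
559 → 979
979 → 1801
1801 → 514
514 → 190
190 → 730
730 → 370
370 → 370  — 370 repeats.
That took 8 steps.

8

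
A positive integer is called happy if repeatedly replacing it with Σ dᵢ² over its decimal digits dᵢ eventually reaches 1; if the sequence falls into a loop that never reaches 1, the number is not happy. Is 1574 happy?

happy

1574 → 1² + 5² + 7² + 4² = 91
91 → 9² + 1² = 82
82 → 8² + 2² = 68
68 → 6² + 8² = 100
100 → 1² + 0² + 0² = 1  — reached 1.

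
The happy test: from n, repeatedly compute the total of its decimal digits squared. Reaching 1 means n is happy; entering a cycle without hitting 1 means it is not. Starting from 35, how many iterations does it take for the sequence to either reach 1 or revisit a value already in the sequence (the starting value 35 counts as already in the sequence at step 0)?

13

35 → 3² + 5² = 9 + 25 = 34
34 → 3² + 4² = 9 + 16 = 25
25 → 2² + 5² = 4 + 25 = 29
29 → 2² + 9² = 4 + 81 = 85
85 → 8² + 5² = 64 + 25 = 89
89 → 8² + 9² = 64 + 81 = 145
145 → 1² + 4² + 5² = 1 + 16 + 25 = 42
42 → 4² + 2² = 16 + 4 = 20
20 → 2² + 0² = 4 + 0 = 4
4 → 4² = 16
16 → 1² + 6² = 1 + 36 = 37
37 → 3² + 7² = 9 + 49 = 58
58 → 5² + 8² = 25 + 64 = 89  — 89 repeats.
That took 13 steps.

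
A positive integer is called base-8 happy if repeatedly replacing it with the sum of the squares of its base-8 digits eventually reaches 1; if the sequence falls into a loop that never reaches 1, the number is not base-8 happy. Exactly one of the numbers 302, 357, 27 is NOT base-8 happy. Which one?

302: 302 → 77 → 27 → 18 → 8 → 1  — reaches 1 (base-8 happy)
357: 357 → 66 → 5 → 25 → 10 → 5  — repeats 5 (not base-8 happy)
27: 27 → 18 → 8 → 1  — reaches 1 (base-8 happy)

357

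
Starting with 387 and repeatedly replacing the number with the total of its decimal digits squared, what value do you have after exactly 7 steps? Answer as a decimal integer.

58

387 → 3² + 8² + 7² = 122
122 → 1² + 2² + 2² = 9
9 → 9² = 81
81 → 8² + 1² = 65
65 → 6² + 5² = 61
61 → 6² + 1² = 37
37 → 3² + 7² = 58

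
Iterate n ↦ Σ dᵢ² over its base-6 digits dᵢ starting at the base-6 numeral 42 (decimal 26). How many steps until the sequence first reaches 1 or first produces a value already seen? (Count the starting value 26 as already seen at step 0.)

26 = (4,2)_6 → 4² + 2² = 20
20 = (3,2)_6 → 3² + 2² = 13
13 = (2,1)_6 → 2² + 1² = 5
5 = (5)_6 → 5² = 25
25 = (4,1)_6 → 4² + 1² = 17
17 = (2,5)_6 → 2² + 5² = 29
29 = (4,5)_6 → 4² + 5² = 41
41 = (1,0,5)_6 → 1² + 0² + 5² = 26  — 26 repeats.
That took 8 steps.

8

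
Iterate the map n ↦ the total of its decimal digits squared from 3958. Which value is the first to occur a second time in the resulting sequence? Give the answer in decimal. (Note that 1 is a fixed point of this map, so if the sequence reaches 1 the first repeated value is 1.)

3958 → 3² + 9² + 5² + 8² = 9 + 81 + 25 + 64 = 179
179 → 1² + 7² + 9² = 1 + 49 + 81 = 131
131 → 1² + 3² + 1² = 1 + 9 + 1 = 11
11 → 1² + 1² = 1 + 1 = 2
2 → 2² = 4
4 → 4² = 16
16 → 1² + 6² = 1 + 36 = 37
37 → 3² + 7² = 9 + 49 = 58
58 → 5² + 8² = 25 + 64 = 89
89 → 8² + 9² = 64 + 81 = 145
145 → 1² + 4² + 5² = 1 + 16 + 25 = 42
42 → 4² + 2² = 16 + 4 = 20
20 → 2² + 0² = 4 + 0 = 4  — 4 already appeared earlier.

4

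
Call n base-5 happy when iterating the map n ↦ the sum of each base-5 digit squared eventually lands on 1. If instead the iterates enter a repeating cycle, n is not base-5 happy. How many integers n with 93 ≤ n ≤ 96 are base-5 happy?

93: 93 → 27 → 5 → 1  — base-5 happy
94: 94 → 34 → 18 → 18  — not base-5 happy
95: 95 → 25 → 1  — base-5 happy
96: 96 → 26 → 2 → 4 → 16 → 10 → 4  — not base-5 happy
base-5 happy: 93, 95

2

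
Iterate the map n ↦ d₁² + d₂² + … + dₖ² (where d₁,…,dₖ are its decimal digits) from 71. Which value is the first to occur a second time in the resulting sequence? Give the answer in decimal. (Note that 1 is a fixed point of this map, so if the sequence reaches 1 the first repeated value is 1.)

71 → 50
50 → 25
25 → 29
29 → 85
85 → 89
89 → 145
145 → 42
42 → 20
20 → 4
4 → 16
16 → 37
37 → 58
58 → 89  — 89 already appeared earlier.

89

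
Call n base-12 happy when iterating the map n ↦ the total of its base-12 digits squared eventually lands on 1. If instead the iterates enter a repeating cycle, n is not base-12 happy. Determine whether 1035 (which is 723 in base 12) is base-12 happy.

not base-12 happy

1035 = (7,2,3)_12 → 7² + 2² + 3² = 62
62 = (5,2)_12 → 5² + 2² = 29
29 = (2,5)_12 → 2² + 5² = 29  — 29 already seen; the sequence cycles without reaching 1.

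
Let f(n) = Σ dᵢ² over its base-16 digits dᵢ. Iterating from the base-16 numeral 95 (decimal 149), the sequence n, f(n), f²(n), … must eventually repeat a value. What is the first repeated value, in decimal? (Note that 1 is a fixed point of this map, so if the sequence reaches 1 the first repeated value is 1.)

149 = (9,5)_16 → 106
106 = (6,10)_16 → 136
136 = (8,8)_16 → 128
128 = (8,0)_16 → 64
64 = (4,0)_16 → 16
16 = (1,0)_16 → 1  — reached the fixed point 1.
1 → 1, so 1 is the first repeated value.

1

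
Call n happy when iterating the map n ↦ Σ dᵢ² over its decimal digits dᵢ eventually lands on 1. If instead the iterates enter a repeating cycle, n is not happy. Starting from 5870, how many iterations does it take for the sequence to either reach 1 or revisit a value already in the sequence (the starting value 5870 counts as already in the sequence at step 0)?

5870 → 5² + 8² + 7² + 0² = 25 + 64 + 49 + 0 = 138
138 → 1² + 3² + 8² = 1 + 9 + 64 = 74
74 → 7² + 4² = 49 + 16 = 65
65 → 6² + 5² = 36 + 25 = 61
61 → 6² + 1² = 36 + 1 = 37
37 → 3² + 7² = 9 + 49 = 58
58 → 5² + 8² = 25 + 64 = 89
89 → 8² + 9² = 64 + 81 = 145
145 → 1² + 4² + 5² = 1 + 16 + 25 = 42
42 → 4² + 2² = 16 + 4 = 20
20 → 2² + 0² = 4 + 0 = 4
4 → 4² = 16
16 → 1² + 6² = 1 + 36 = 37  — 37 repeats.
That took 13 steps.

13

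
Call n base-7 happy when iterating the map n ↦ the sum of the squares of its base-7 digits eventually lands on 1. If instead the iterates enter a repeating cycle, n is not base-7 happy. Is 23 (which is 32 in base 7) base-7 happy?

23 = (3,2)_7 → 3² + 2² = 9 + 4 = 13
13 = (1,6)_7 → 1² + 6² = 1 + 36 = 37
37 = (5,2)_7 → 5² + 2² = 25 + 4 = 29
29 = (4,1)_7 → 4² + 1² = 16 + 1 = 17
17 = (2,3)_7 → 2² + 3² = 4 + 9 = 13  — 13 already seen; the sequence cycles without reaching 1.

not base-7 happy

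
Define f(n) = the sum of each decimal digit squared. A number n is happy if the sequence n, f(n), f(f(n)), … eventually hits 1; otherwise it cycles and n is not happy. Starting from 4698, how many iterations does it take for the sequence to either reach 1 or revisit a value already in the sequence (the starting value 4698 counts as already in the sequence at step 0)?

4698 → 197
197 → 131
131 → 11
11 → 2
2 → 4
4 → 16
16 → 37
37 → 58
58 → 89
89 → 145
145 → 42
42 → 20
20 → 4  — 4 repeats.
That took 13 steps.

13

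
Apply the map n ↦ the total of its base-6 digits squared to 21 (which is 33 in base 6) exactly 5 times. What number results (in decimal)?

29

21 = (3,3)_6 → 3² + 3² = 9 + 9 = 18
18 = (3,0)_6 → 3² + 0² = 9 + 0 = 9
9 = (1,3)_6 → 1² + 3² = 1 + 9 = 10
10 = (1,4)_6 → 1² + 4² = 1 + 16 = 17
17 = (2,5)_6 → 2² + 5² = 4 + 25 = 29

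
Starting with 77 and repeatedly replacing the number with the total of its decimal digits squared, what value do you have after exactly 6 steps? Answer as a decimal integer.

77 → 7² + 7² = 49 + 49 = 98
98 → 9² + 8² = 81 + 64 = 145
145 → 1² + 4² + 5² = 1 + 16 + 25 = 42
42 → 4² + 2² = 16 + 4 = 20
20 → 2² + 0² = 4 + 0 = 4
4 → 4² = 16

16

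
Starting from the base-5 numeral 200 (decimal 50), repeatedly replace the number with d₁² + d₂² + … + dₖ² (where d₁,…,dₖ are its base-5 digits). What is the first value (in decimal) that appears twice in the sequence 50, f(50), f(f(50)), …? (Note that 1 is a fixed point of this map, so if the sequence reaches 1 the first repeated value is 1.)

4

50 = (2,0,0)_5 → 2² + 0² + 0² = 4
4 = (4)_5 → 4² = 16
16 = (3,1)_5 → 3² + 1² = 10
10 = (2,0)_5 → 2² + 0² = 4  — 4 already appeared earlier.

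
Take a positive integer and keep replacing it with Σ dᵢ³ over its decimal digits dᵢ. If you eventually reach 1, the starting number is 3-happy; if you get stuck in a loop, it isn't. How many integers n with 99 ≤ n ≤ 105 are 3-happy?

1

99: 99 → 1458 → 702 → 351 → 153 → 153  — not 3-happy
100: 100 → 1  — 3-happy
101: 101 → 2 → 8 → 512 → 134 → 92 → 737 → 713 → 371 → 371  — not 3-happy
102: 102 → 9 → 729 → 1080 → 513 → 153 → 153  — not 3-happy
103: 103 → 28 → 520 → 133 → 55 → 250 → 133  — not 3-happy
104: 104 → 65 → 341 → 92 → 737 → 713 → 371 → 371  — not 3-happy
105: 105 → 126 → 225 → 141 → 66 → 432 → 99 → 1458 → 702 → 351 → 153 → 153  — not 3-happy
3-happy: 100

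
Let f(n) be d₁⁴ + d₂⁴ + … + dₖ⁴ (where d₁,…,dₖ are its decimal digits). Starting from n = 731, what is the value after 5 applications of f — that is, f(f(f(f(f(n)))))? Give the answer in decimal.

731 → 2483
2483 → 4449
4449 → 7329
7329 → 9059
9059 → 13747

13747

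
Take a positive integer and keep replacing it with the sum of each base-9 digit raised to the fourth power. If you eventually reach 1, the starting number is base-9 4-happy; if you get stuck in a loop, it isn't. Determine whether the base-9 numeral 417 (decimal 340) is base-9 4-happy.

340 = (4,1,7)_9 → 4⁴ + 1⁴ + 7⁴ = 2658
2658 = (3,5,7,3)_9 → 3⁴ + 5⁴ + 7⁴ + 3⁴ = 3188
3188 = (4,3,3,2)_9 → 4⁴ + 3⁴ + 3⁴ + 2⁴ = 434
434 = (5,3,2)_9 → 5⁴ + 3⁴ + 2⁴ = 722
722 = (8,8,2)_9 → 8⁴ + 8⁴ + 2⁴ = 8208
8208 = (1,2,2,3,0)_9 → 1⁴ + 2⁴ + 2⁴ + 3⁴ + 0⁴ = 114
114 = (1,3,6)_9 → 1⁴ + 3⁴ + 6⁴ = 1378
1378 = (1,8,0,1)_9 → 1⁴ + 8⁴ + 0⁴ + 1⁴ = 4098
4098 = (5,5,5,3)_9 → 5⁴ + 5⁴ + 5⁴ + 3⁴ = 1956
1956 = (2,6,1,3)_9 → 2⁴ + 6⁴ + 1⁴ + 3⁴ = 1394
1394 = (1,8,1,8)_9 → 1⁴ + 8⁴ + 1⁴ + 8⁴ = 8194
8194 = (1,2,2,1,4)_9 → 1⁴ + 2⁴ + 2⁴ + 1⁴ + 4⁴ = 290
290 = (3,5,2)_9 → 3⁴ + 5⁴ + 2⁴ = 722  — 722 already seen; the sequence cycles without reaching 1.

not base-9 4-happy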